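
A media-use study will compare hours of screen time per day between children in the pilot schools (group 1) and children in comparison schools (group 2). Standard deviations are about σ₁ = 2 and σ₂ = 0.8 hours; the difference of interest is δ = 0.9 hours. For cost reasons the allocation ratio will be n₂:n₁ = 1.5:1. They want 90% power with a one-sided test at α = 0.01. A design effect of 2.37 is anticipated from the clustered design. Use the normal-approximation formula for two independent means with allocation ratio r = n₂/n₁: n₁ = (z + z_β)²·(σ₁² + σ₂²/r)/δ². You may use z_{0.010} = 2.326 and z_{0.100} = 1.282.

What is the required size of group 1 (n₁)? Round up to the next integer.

n₁ = 169

n₁ = (z_α + z_β)² · (σ₁² + σ₂²/r) / δ²
   = (2.326 + 1.282)² · (2² + 0.8²/1.5) / 0.9²
   = 13.0177 · (4 + 0.42667) / 0.81
   = 13.0177 · 4.4267 / 0.81
   = 71.14
Design effect: 2.37 × 71.14 = 168.61.
Round up → n₁ = 169; n₂ = r·n₁ = 1.5 × 169 = 254.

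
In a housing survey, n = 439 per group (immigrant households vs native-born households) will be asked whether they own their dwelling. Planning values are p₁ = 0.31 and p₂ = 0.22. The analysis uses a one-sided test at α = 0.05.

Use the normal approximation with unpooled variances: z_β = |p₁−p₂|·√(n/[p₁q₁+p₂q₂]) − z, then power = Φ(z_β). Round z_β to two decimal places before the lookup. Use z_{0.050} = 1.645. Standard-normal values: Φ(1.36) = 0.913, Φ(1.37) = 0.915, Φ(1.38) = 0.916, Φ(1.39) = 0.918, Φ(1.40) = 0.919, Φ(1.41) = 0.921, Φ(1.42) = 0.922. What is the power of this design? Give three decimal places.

z_β = |p₁−p₂|·√(n/[p₁q₁+p₂q₂]) − z_α
    = 0.09 · √(439/0.3855) − 1.645
    = 0.09 · 33.7458 − 1.645
    = 3.0371 − 1.645 = 1.3921 → 1.39
Power = Φ(1.39) = 0.918.

Power ≈ 0.918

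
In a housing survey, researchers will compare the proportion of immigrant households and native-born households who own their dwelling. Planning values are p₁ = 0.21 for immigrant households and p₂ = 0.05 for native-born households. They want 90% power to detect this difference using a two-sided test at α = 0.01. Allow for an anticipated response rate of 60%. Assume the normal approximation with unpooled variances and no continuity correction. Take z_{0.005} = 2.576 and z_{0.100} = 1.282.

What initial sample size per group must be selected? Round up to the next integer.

n = 207 per group

n = (z_{α/2} + z_β)² · [p₁(1−p₁) + p₂(1−p₂)] / (p₁ − p₂)²
  = (2.576 + 1.282)² · (0.21·0.79 + 0.05·0.95) / (0.16)²
  = (3.858)² · (0.1659 + 0.0475) / 0.0256
  = 14.8842 · 0.2134 / 0.0256
  = 124.07
Adjust for 60% response: 124.07 / 0.60 = 206.79.
Round up → n = 207 per group.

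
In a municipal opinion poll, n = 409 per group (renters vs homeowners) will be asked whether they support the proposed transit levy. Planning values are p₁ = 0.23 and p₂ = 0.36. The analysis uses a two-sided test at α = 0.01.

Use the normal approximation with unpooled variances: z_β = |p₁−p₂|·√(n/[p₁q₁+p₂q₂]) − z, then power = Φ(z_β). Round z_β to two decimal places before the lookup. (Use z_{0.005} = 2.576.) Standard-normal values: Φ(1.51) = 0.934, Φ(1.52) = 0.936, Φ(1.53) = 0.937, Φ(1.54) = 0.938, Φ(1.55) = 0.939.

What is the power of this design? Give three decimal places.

z_β = |p₁−p₂|·√(n/[p₁q₁+p₂q₂]) − z_{α/2}
    = 0.13 · √(409/0.4075) − 2.576
    = 0.13 · 31.6809 − 2.576
    = 4.1185 − 2.576 = 1.5425 → 1.54
Power = Φ(1.54) = 0.938.

Power ≈ 0.938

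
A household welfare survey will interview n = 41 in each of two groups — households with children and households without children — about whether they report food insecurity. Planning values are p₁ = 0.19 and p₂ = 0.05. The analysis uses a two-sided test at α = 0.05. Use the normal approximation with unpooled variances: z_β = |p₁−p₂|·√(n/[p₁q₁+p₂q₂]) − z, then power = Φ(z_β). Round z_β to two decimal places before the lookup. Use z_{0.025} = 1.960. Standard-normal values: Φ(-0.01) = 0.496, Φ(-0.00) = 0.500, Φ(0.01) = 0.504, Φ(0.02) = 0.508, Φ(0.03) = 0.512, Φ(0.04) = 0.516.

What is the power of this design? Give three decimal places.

Power ≈ 0.516

z_β = |p₁−p₂|·√(n/[p₁q₁+p₂q₂]) − z_{α/2}
    = 0.14 · √(41/0.2014) − 1.960
    = 0.14 · 14.2680 − 1.960
    = 1.9975 − 1.960 = 0.0375 → 0.04
Power = Φ(0.04) = 0.516.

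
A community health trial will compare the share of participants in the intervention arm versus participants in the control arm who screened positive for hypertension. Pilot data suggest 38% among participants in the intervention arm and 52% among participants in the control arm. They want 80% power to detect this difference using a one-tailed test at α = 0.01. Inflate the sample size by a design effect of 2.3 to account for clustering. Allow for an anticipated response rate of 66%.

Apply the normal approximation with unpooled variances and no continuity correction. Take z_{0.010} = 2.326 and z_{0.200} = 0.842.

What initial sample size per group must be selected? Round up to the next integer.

n = (z_α + z_β)² · [p₁(1−p₁) + p₂(1−p₂)] / (p₁ − p₂)²
  = (2.326 + 0.842)² · (0.38·0.62 + 0.52·0.48) / (-0.14)²
  = (3.168)² · (0.2356 + 0.2496) / 0.0196
  = 10.0362 · 0.4852 / 0.0196
  = 248.45
Design effect: 2.3 × 248.45 = 571.43.
Adjust for 66% response: 571.43 / 0.66 = 865.80.
Round up → n = 866 per group.

n = 866 per group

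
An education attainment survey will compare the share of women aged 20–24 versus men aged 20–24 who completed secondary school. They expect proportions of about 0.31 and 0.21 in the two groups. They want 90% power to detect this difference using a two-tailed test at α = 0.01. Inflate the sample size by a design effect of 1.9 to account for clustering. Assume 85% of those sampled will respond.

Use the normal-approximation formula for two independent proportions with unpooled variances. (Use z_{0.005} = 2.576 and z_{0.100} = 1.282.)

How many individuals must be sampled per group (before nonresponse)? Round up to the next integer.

n = (z_{α/2} + z_β)² · [p₁(1−p₁) + p₂(1−p₂)] / (p₁ − p₂)²
  = (2.576 + 1.282)² · (0.31·0.69 + 0.21·0.79) / (0.10)²
  = (3.858)² · (0.2139 + 0.1659) / 0.0100
  = 14.8842 · 0.3798 / 0.0100
  = 565.30
Design effect: 1.9 × 565.30 = 1074.07.
Adjust for 85% response: 1074.07 / 0.85 = 1263.61.
Round up → n = 1264 per group.

n = 1264 per group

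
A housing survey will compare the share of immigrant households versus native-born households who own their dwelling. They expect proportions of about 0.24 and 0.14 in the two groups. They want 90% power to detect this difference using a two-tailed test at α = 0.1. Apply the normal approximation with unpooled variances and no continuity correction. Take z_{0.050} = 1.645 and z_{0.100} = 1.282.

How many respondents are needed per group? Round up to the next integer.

n = (z_{α/2} + z_β)² · [p₁(1−p₁) + p₂(1−p₂)] / (p₁ − p₂)²
  = (1.645 + 1.282)² · (0.24·0.76 + 0.14·0.86) / (0.10)²
  = (2.927)² · (0.1824 + 0.1204) / 0.0100
  = 8.5673 · 0.3028 / 0.0100
  = 259.42
Round up → n = 260 per group.

n = 260 per group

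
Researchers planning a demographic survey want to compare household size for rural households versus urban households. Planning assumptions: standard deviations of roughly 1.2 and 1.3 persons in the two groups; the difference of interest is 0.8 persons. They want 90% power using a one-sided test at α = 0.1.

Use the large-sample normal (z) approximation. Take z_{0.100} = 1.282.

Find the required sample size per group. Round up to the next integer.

n = 33 per group

n = (z_α + z_β)² · (σ₁² + σ₂²) / δ²
  = (1.282 + 1.282)² · (1.2² + 1.3² = 3.13) / 0.8²
  = 6.5741 · 3.13 / 0.64
  = 32.15
Round up → n = 33 per group.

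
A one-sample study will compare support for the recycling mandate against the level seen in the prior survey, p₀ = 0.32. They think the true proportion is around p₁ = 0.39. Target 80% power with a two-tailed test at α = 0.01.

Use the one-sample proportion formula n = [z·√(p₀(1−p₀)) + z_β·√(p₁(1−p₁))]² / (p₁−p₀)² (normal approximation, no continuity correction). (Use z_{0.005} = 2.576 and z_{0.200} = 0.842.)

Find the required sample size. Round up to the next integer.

n = [z_{α/2}·√(p₀q₀) + z_β·√(p₁q₁)]² / (p₁ − p₀)²
  = [2.576·√(0.32·0.68) + 0.842·√(0.39·0.61)]² / (0.07)²
  = [2.576·0.4665 + 0.842·0.4877]² / 0.0049
  = [1.6123]² / 0.0049
  = 530.53
Round up → n = 531.

n = 531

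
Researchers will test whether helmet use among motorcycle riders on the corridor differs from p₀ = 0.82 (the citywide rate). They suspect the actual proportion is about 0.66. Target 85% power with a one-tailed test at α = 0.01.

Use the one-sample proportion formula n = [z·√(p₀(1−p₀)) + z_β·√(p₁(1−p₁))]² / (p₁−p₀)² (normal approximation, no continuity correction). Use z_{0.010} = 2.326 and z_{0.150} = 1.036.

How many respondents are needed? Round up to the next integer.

n = [z_α·√(p₀q₀) + z_β·√(p₁q₁)]² / (p₁ − p₀)²
  = [2.326·√(0.82·0.18) + 1.036·√(0.66·0.34)]² / (-0.16)²
  = [2.326·0.3842 + 1.036·0.4737]² / 0.0256
  = [1.3844]² / 0.0256
  = 74.86
Round up → n = 75.

n = 75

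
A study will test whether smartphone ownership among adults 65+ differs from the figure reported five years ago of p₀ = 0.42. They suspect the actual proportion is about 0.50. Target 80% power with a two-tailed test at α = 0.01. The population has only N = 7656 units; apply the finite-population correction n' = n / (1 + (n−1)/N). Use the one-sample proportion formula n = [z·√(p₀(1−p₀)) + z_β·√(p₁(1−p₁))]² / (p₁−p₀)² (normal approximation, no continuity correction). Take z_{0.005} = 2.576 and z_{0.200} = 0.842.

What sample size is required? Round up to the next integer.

n = 423

n = [z_{α/2}·√(p₀q₀) + z_β·√(p₁q₁)]² / (p₁ − p₀)²
  = [2.576·√(0.42·0.58) + 0.842·√(0.50·0.50)]² / (0.08)²
  = [2.576·0.4936 + 0.842·0.5000]² / 0.0064
  = [1.6924]² / 0.0064
  = 447.54
Finite-population correction (N = 7656): 447.54 / (1 + (447.54 − 1)/7656) = 422.87.
Round up → n = 423.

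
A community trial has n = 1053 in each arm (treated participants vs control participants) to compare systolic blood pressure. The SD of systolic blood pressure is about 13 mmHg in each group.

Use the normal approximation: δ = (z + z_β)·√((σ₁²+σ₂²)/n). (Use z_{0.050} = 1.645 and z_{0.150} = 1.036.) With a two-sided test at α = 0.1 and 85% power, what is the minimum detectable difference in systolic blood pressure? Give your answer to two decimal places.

Minimum detectable difference ≈ 1.52 mmHg

δ = (z_{α/2} + z_β) · √((σ₁²+σ₂²)/n)
  = (1.645 + 1.036) · √(338/1053)
  = 2.681 · √0.32099
  = 2.681 · 0.5666
  = 1.5189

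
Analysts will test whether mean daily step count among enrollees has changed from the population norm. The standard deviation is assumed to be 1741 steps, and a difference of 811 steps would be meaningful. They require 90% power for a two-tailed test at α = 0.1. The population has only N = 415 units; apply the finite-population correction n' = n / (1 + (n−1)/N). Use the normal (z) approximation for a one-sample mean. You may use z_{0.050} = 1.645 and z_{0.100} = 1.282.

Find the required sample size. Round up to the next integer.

n = (z_{α/2} + z_β)² · σ² / δ²
  = (1.645 + 1.282)² · 1741² / 811²
  = 8.5673 · 3031081 / 657721
  = 39.48
Finite-population correction (N = 415): 39.48 / (1 + (39.48 − 1)/415) = 36.13.
Round up → n = 37.

n = 37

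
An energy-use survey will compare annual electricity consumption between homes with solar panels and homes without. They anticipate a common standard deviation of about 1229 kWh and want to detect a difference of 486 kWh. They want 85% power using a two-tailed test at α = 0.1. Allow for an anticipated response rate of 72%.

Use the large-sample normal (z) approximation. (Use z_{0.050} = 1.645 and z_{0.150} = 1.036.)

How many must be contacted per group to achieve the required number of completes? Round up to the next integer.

n = (z_{α/2} + z_β)² · (σ₁² + σ₂²) / δ²
  = (1.645 + 1.036)² · (2·1229² = 3020882) / 486²
  = 7.1878 · 3020882 / 236196
  = 91.93
Adjust for 72% response: 91.93 / 0.72 = 127.68.
Round up → n = 128 per group.

n = 128 per group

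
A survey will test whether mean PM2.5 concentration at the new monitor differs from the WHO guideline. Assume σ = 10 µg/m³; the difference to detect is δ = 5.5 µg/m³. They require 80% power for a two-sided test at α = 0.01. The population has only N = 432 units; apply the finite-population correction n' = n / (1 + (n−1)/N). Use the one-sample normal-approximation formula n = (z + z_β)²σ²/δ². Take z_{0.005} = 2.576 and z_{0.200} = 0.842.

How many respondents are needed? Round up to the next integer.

n = 36

n = (z_{α/2} + z_β)² · σ² / δ²
  = (2.576 + 0.842)² · 10² / 5.5²
  = 11.6827 · 100 / 30.25
  = 38.62
Finite-population correction (N = 432): 38.62 / (1 + (38.62 − 1)/432) = 35.53.
Round up → n = 36.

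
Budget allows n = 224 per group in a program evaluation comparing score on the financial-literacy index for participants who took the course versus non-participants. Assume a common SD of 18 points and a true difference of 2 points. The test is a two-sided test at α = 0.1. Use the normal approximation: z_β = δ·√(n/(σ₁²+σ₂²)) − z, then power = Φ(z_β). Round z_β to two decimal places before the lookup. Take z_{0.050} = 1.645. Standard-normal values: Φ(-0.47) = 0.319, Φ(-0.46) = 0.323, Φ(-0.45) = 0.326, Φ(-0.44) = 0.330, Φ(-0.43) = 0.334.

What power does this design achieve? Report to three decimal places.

Power ≈ 0.319

z_β = δ·√(n/(σ₁²+σ₂²)) − z_{α/2}
    = 2 · √(224/648) − 1.645
    = 2 · 0.58794 − 1.645
    = 1.1759 − 1.645 = -0.4691 → -0.47
Power = Φ(-0.47) = 0.319.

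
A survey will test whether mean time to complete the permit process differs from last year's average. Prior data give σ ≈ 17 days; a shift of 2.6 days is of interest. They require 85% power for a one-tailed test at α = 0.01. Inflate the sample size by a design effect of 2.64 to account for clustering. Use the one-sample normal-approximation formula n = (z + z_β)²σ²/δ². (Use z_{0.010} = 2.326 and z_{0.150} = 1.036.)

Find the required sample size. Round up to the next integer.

n = (z_α + z_β)² · σ² / δ²
  = (2.326 + 1.036)² · 17² / 2.6²
  = 11.3030 · 289 / 6.76
  = 483.22
Design effect: 2.64 × 483.22 = 1275.71.
Round up → n = 1276.

n = 1276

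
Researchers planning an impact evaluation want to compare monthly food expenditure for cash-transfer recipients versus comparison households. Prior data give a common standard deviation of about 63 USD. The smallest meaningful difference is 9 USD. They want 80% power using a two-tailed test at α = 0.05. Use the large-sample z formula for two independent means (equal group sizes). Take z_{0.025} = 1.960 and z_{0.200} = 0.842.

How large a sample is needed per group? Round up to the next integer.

n = (z_{α/2} + z_β)² · (σ₁² + σ₂²) / δ²
  = (1.960 + 0.842)² · (2·63² = 7938) / 9²
  = 7.8512 · 7938 / 81
  = 769.42
Round up → n = 770 per group.

n = 770 per group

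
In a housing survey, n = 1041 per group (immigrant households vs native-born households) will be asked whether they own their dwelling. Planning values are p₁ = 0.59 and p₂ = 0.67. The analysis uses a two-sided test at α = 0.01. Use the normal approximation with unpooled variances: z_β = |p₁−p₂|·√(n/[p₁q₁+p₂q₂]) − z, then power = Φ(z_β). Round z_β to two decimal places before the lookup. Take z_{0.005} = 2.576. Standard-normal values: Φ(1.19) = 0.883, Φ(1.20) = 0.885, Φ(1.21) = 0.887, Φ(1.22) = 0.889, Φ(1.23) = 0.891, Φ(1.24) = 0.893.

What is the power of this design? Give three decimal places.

Power ≈ 0.889

z_β = |p₁−p₂|·√(n/[p₁q₁+p₂q₂]) − z_{α/2}
    = 0.08 · √(1041/0.4630) − 2.576
    = 0.08 · 47.4171 − 2.576
    = 3.7934 − 2.576 = 1.2174 → 1.22
Power = Φ(1.22) = 0.889.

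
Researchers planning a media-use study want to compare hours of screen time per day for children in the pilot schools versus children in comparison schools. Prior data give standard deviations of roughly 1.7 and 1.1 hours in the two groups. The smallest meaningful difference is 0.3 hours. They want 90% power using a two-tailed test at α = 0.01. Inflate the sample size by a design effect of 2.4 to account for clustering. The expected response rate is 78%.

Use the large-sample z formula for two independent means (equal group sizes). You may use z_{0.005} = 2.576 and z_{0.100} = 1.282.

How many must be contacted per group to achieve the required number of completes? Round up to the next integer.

n = 2087 per group

n = (z_{α/2} + z_β)² · (σ₁² + σ₂²) / δ²
  = (2.576 + 1.282)² · (1.7² + 1.1² = 4.1) / 0.3²
  = 14.8842 · 4.1 / 0.09
  = 678.06
Design effect: 2.4 × 678.06 = 1627.34.
Adjust for 78% response: 1627.34 / 0.78 = 2086.33.
Round up → n = 2087 per group.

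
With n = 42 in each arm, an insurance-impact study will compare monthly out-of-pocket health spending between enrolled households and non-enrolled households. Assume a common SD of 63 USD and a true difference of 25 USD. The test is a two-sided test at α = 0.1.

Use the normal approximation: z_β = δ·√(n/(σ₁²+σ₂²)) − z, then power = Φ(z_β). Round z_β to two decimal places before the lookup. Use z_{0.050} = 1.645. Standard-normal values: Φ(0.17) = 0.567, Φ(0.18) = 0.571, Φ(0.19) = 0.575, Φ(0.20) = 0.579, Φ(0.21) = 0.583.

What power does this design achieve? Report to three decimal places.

Power ≈ 0.567

z_β = δ·√(n/(σ₁²+σ₂²)) − z_{α/2}
    = 25 · √(42/7938) − 1.645
    = 25 · 0.07274 − 1.645
    = 1.8185 − 1.645 = 0.1735 → 0.17
Power = Φ(0.17) = 0.567.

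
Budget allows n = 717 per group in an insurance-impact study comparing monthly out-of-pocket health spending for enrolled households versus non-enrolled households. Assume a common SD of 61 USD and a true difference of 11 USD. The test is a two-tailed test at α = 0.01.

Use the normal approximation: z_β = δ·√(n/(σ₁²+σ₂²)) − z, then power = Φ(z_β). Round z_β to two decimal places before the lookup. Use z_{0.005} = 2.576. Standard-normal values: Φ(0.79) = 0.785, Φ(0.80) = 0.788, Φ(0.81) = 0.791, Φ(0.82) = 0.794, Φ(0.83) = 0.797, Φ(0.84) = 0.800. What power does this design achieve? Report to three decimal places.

Power ≈ 0.800

z_β = δ·√(n/(σ₁²+σ₂²)) − z_{α/2}
    = 11 · √(717/7442) − 2.576
    = 11 · 0.31040 − 2.576
    = 3.4143 − 2.576 = 0.8383 → 0.84
Power = Φ(0.84) = 0.800.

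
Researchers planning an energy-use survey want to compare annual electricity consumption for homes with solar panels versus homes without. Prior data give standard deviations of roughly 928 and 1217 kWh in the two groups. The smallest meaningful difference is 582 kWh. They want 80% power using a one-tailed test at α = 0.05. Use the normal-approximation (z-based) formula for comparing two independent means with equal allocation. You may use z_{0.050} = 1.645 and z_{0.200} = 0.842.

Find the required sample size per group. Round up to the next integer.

n = (z_α + z_β)² · (σ₁² + σ₂²) / δ²
  = (1.645 + 0.842)² · (928² + 1217² = 2342273) / 582²
  = 6.1852 · 2342273 / 338724
  = 42.77
Round up → n = 43 per group.

n = 43 per group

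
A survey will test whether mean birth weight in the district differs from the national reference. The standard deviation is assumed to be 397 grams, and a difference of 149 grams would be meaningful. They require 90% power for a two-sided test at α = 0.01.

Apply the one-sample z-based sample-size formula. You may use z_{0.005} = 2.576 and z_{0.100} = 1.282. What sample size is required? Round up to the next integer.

n = (z_{α/2} + z_β)² · σ² / δ²
  = (2.576 + 1.282)² · 397² / 149²
  = 14.8842 · 157609 / 22201
  = 105.67
Round up → n = 106.

n = 106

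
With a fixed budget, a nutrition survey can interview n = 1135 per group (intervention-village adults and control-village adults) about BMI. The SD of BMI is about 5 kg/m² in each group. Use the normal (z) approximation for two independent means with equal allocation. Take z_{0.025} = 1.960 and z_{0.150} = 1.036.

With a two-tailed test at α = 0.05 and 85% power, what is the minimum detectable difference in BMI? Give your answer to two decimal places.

Minimum detectable difference ≈ 0.63 kg/m²

δ = (z_{α/2} + z_β) · √((σ₁²+σ₂²)/n)
  = (1.960 + 1.036) · √(50/1135)
  = 2.996 · √0.04405
  = 2.996 · 0.2099
  = 0.6288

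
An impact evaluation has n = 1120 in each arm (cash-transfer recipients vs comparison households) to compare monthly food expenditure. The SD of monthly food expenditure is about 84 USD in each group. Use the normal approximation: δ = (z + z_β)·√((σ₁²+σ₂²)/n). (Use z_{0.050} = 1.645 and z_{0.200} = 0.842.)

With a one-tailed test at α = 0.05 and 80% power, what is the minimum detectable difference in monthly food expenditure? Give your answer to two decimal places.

Minimum detectable difference ≈ 8.83 USD

δ = (z_α + z_β) · √((σ₁²+σ₂²)/n)
  = (1.645 + 0.842) · √(14112/1120)
  = 2.487 · √12.6
  = 2.487 · 3.5496
  = 8.8280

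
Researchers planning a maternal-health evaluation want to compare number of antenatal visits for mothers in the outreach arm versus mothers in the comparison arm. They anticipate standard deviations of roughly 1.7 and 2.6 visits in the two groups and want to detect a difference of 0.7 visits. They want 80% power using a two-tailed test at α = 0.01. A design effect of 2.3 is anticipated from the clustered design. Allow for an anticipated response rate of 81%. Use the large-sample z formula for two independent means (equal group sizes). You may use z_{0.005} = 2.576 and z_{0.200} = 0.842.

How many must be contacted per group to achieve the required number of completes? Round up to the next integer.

n = (z_{α/2} + z_β)² · (σ₁² + σ₂²) / δ²
  = (2.576 + 0.842)² · (1.7² + 2.6² = 9.65) / 0.7²
  = 11.6827 · 9.65 / 0.49
  = 230.08
Design effect: 2.3 × 230.08 = 529.18.
Adjust for 81% response: 529.18 / 0.81 = 653.31.
Round up → n = 654 per group.

n = 654 per group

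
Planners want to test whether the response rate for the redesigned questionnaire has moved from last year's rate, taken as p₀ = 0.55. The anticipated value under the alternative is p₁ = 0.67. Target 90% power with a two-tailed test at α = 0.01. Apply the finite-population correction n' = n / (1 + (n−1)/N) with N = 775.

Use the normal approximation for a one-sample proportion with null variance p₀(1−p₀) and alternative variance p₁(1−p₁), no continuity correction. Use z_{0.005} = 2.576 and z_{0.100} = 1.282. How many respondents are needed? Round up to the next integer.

n = 188

n = [z_{α/2}·√(p₀q₀) + z_β·√(p₁q₁)]² / (p₁ − p₀)²
  = [2.576·√(0.55·0.45) + 1.282·√(0.67·0.33)]² / (0.12)²
  = [2.576·0.4975 + 1.282·0.4702]² / 0.0144
  = [1.8844]² / 0.0144
  = 246.58
Finite-population correction (N = 775): 246.58 / (1 + (246.58 − 1)/775) = 187.25.
Round up → n = 188.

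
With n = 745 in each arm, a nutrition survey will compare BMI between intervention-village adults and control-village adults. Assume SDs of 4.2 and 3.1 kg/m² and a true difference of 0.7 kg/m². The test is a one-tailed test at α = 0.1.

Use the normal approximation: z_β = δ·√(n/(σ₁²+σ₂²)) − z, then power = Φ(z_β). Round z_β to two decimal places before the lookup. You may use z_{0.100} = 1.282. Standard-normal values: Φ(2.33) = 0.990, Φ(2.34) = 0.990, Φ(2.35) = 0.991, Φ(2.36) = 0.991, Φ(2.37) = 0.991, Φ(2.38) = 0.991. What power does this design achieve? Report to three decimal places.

z_β = δ·√(n/(σ₁²+σ₂²)) − z_α
    = 0.7 · √(745/27.25) − 1.282
    = 0.7 · 5.22871 − 1.282
    = 3.6601 − 1.282 = 2.3781 → 2.38
Power = Φ(2.38) = 0.991.

Power ≈ 0.991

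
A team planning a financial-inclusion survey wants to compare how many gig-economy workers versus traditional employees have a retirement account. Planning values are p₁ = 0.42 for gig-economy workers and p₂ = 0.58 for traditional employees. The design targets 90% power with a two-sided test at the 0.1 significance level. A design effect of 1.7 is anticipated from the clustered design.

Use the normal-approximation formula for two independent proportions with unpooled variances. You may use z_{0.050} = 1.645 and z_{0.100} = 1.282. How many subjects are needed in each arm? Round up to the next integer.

n = 278 per group

n = (z_{α/2} + z_β)² · [p₁(1−p₁) + p₂(1−p₂)] / (p₁ − p₂)²
  = (1.645 + 1.282)² · (0.42·0.58 + 0.58·0.42) / (-0.16)²
  = (2.927)² · (0.2436 + 0.2436) / 0.0256
  = 8.5673 · 0.4872 / 0.0256
  = 163.05
Design effect: 1.7 × 163.05 = 277.18.
Round up → n = 278 per group.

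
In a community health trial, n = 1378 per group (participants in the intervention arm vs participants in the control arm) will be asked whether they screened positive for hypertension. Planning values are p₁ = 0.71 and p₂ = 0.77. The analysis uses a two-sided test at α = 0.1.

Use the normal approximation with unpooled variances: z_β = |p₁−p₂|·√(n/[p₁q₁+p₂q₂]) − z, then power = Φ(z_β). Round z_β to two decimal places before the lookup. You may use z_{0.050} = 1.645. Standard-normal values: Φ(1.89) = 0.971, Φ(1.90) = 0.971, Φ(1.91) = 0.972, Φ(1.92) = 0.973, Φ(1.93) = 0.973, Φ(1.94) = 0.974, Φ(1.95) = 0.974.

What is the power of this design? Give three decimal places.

z_β = |p₁−p₂|·√(n/[p₁q₁+p₂q₂]) − z_{α/2}
    = 0.06 · √(1378/0.3830) − 1.645
    = 0.06 · 59.9826 − 1.645
    = 3.5990 − 1.645 = 1.9540 → 1.95
Power = Φ(1.95) = 0.974.

Power ≈ 0.974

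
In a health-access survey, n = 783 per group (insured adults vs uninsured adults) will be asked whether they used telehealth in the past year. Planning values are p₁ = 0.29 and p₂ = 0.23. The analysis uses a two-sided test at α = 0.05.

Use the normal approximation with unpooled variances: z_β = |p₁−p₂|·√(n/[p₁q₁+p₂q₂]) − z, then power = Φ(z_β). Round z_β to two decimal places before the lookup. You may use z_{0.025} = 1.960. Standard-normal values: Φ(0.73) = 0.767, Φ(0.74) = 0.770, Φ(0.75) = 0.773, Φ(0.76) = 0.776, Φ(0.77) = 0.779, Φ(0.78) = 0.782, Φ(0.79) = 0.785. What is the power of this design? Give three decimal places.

Power ≈ 0.773

z_β = |p₁−p₂|·√(n/[p₁q₁+p₂q₂]) − z_{α/2}
    = 0.06 · √(783/0.3830) − 1.960
    = 0.06 · 45.2149 − 1.960
    = 2.7129 − 1.960 = 0.7529 → 0.75
Power = Φ(0.75) = 0.773.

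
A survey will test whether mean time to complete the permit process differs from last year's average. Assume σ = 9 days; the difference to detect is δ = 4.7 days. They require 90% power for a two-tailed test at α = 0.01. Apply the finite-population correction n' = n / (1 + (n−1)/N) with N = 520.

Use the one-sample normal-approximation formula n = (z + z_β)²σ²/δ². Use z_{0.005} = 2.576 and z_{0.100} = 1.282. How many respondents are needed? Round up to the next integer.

n = (z_{α/2} + z_β)² · σ² / δ²
  = (2.576 + 1.282)² · 9² / 4.7²
  = 14.8842 · 81 / 22.09
  = 54.58
Finite-population correction (N = 520): 54.58 / (1 + (54.58 − 1)/520) = 49.48.
Round up → n = 50.

n = 50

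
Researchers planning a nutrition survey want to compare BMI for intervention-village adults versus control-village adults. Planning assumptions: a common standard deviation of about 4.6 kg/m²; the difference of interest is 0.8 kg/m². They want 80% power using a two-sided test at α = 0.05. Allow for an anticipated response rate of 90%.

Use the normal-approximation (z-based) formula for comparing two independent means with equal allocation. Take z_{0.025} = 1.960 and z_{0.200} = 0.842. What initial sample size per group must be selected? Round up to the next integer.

n = (z_{α/2} + z_β)² · (σ₁² + σ₂²) / δ²
  = (1.960 + 0.842)² · (2·4.6² = 42.32) / 0.8²
  = 7.8512 · 42.32 / 0.64
  = 519.16
Adjust for 90% response: 519.16 / 0.90 = 576.85.
Round up → n = 577 per group.

n = 577 per group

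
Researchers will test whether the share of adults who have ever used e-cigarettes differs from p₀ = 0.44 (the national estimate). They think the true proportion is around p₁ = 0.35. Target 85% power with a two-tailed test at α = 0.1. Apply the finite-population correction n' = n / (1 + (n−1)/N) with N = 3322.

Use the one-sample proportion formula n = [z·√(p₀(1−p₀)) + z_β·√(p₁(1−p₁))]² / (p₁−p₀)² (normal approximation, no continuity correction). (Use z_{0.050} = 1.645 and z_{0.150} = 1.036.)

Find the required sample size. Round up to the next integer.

n = 200

n = [z_{α/2}·√(p₀q₀) + z_β·√(p₁q₁)]² / (p₁ − p₀)²
  = [1.645·√(0.44·0.56) + 1.036·√(0.35·0.65)]² / (-0.09)²
  = [1.645·0.4964 + 1.036·0.4770]² / 0.0081
  = [1.3107]² / 0.0081
  = 212.09
Finite-population correction (N = 3322): 212.09 / (1 + (212.09 − 1)/3322) = 199.42.
Round up → n = 200.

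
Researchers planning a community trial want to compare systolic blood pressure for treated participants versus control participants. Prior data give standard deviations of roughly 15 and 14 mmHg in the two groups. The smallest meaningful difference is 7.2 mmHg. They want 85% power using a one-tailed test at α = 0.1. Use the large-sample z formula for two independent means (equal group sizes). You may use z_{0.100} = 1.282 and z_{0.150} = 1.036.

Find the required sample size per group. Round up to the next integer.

n = (z_α + z_β)² · (σ₁² + σ₂²) / δ²
  = (1.282 + 1.036)² · (15² + 14² = 421) / 7.2²
  = 5.3731 · 421 / 51.84
  = 43.64
Round up → n = 44 per group.

n = 44 per group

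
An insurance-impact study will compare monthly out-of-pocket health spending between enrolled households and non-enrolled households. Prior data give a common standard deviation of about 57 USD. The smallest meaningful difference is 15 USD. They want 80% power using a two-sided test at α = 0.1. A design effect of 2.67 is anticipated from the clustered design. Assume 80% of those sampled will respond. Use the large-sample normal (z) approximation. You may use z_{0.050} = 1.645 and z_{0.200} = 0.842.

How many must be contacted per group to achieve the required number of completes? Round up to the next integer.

n = (z_{α/2} + z_β)² · (σ₁² + σ₂²) / δ²
  = (1.645 + 0.842)² · (2·57² = 6498) / 15²
  = 6.1852 · 6498 / 225
  = 178.63
Design effect: 2.67 × 178.63 = 476.94.
Adjust for 80% response: 476.94 / 0.80 = 596.17.
Round up → n = 597 per group.

n = 597 per group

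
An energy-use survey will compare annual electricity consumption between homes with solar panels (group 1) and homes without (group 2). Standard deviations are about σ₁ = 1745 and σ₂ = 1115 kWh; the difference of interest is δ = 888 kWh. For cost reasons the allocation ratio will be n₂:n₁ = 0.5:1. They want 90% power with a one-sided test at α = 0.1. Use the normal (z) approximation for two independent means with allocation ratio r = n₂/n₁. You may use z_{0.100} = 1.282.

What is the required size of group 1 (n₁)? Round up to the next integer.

n₁ = (z_α + z_β)² · (σ₁² + σ₂²/r) / δ²
   = (1.282 + 1.282)² · (1745² + 1115²/0.5) / 888²
   = 6.5741 · (3045025 + 2486450) / 788544
   = 6.5741 · 5531475 / 788544
   = 46.12
Round up → n₁ = 47; n₂ = r·n₁ = 0.5 × 47 = 24.

n₁ = 47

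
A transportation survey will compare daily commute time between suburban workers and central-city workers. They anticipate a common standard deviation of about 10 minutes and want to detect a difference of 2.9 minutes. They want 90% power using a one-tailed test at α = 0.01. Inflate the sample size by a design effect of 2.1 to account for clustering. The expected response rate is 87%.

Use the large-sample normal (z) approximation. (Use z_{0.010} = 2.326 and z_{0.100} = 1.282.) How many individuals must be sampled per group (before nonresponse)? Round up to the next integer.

n = 748 per group

n = (z_α + z_β)² · (σ₁² + σ₂²) / δ²
  = (2.326 + 1.282)² · (2·10² = 200) / 2.9²
  = 13.0177 · 200 / 8.41
  = 309.58
Design effect: 2.1 × 309.58 = 650.11.
Adjust for 87% response: 650.11 / 0.87 = 747.25.
Round up → n = 748 per group.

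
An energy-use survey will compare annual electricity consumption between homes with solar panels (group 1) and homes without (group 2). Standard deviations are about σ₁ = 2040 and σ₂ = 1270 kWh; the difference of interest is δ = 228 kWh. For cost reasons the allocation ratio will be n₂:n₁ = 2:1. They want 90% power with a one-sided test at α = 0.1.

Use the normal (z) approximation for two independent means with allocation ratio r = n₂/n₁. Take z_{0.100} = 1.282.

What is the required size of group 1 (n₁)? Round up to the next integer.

n₁ = 629

n₁ = (z_α + z_β)² · (σ₁² + σ₂²/r) / δ²
   = (1.282 + 1.282)² · (2040² + 1270²/2) / 228²
   = 6.5741 · (4161600 + 806450) / 51984
   = 6.5741 · 4968050 / 51984
   = 628.28
Round up → n₁ = 629; n₂ = r·n₁ = 2 × 629 = 1258.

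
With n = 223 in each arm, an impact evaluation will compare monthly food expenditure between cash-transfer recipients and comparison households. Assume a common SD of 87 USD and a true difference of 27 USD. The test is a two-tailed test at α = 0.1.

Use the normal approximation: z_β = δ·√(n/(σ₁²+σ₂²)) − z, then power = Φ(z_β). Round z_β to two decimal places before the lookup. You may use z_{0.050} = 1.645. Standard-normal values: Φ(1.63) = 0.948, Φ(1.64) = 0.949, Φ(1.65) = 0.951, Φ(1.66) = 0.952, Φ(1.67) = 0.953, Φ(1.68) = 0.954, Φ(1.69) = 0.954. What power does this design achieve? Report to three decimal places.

Power ≈ 0.948

z_β = δ·√(n/(σ₁²+σ₂²)) − z_{α/2}
    = 27 · √(223/15138) − 1.645
    = 27 · 0.12137 − 1.645
    = 3.2770 − 1.645 = 1.6320 → 1.63
Power = Φ(1.63) = 0.948.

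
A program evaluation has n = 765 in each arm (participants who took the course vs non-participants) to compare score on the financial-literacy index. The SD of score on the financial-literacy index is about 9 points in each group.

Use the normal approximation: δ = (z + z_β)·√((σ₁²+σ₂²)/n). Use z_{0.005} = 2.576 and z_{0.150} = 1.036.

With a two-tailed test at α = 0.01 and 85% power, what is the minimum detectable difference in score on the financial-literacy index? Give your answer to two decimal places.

Minimum detectable difference ≈ 1.66 points

δ = (z_{α/2} + z_β) · √((σ₁²+σ₂²)/n)
  = (2.576 + 1.036) · √(162/765)
  = 3.612 · √0.21176
  = 3.612 · 0.4602
  = 1.6622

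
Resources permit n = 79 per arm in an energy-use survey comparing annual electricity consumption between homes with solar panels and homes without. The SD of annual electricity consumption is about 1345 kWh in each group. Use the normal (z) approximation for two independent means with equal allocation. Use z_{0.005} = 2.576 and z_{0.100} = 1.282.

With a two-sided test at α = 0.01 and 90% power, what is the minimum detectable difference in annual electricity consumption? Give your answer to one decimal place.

Minimum detectable difference ≈ 825.6 kWh

δ = (z_{α/2} + z_β) · √((σ₁²+σ₂²)/n)
  = (2.576 + 1.282) · √(3618050/79)
  = 3.858 · √45798.1
  = 3.858 · 214.0049
  = 825.6309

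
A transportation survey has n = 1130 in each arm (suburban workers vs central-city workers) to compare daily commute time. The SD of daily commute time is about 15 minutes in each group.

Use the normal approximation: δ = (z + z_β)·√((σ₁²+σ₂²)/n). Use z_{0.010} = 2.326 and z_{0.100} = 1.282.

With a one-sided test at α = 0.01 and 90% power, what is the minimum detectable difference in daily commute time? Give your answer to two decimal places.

Minimum detectable difference ≈ 2.28 minutes

δ = (z_α + z_β) · √((σ₁²+σ₂²)/n)
  = (2.326 + 1.282) · √(450/1130)
  = 3.608 · √0.39823
  = 3.608 · 0.6311
  = 2.2768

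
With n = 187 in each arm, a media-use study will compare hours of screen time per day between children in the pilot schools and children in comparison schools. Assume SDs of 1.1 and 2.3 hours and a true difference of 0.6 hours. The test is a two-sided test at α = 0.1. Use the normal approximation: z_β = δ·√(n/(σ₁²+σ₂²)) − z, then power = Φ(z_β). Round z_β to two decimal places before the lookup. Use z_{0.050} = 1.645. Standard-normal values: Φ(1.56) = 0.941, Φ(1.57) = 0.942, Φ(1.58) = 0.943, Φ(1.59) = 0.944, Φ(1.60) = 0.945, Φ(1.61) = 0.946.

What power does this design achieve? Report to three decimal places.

z_β = δ·√(n/(σ₁²+σ₂²)) − z_{α/2}
    = 0.6 · √(187/6.5) − 1.645
    = 0.6 · 5.36370 − 1.645
    = 3.2182 − 1.645 = 1.5732 → 1.57
Power = Φ(1.57) = 0.942.

Power ≈ 0.942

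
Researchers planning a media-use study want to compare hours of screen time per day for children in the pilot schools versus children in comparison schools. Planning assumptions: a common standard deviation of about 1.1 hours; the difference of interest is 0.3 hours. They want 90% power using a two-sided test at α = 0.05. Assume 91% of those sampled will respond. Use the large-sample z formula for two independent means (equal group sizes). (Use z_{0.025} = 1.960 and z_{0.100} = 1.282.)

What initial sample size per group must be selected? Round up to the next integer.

n = 311 per group

n = (z_{α/2} + z_β)² · (σ₁² + σ₂²) / δ²
  = (1.960 + 1.282)² · (2·1.1² = 2.42) / 0.3²
  = 10.5106 · 2.42 / 0.09
  = 282.62
Adjust for 91% response: 282.62 / 0.91 = 310.57.
Round up → n = 311 per group.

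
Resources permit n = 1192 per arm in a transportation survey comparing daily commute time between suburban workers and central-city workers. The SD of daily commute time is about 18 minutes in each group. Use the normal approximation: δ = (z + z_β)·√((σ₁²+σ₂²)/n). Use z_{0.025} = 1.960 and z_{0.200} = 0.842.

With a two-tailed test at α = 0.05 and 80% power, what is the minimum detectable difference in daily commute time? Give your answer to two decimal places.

Minimum detectable difference ≈ 2.07 minutes

δ = (z_{α/2} + z_β) · √((σ₁²+σ₂²)/n)
  = (1.960 + 0.842) · √(648/1192)
  = 2.802 · √0.54362
  = 2.802 · 0.7373
  = 2.0659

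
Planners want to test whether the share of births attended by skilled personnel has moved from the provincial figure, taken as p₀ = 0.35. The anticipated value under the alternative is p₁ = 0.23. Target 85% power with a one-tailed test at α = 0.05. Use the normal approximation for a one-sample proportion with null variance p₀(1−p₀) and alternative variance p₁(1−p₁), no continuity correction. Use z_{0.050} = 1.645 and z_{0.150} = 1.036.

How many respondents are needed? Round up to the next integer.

n = 104

n = [z_α·√(p₀q₀) + z_β·√(p₁q₁)]² / (p₁ − p₀)²
  = [1.645·√(0.35·0.65) + 1.036·√(0.23·0.77)]² / (-0.12)²
  = [1.645·0.4770 + 1.036·0.4208]² / 0.0144
  = [1.2206]² / 0.0144
  = 103.46
Round up → n = 104.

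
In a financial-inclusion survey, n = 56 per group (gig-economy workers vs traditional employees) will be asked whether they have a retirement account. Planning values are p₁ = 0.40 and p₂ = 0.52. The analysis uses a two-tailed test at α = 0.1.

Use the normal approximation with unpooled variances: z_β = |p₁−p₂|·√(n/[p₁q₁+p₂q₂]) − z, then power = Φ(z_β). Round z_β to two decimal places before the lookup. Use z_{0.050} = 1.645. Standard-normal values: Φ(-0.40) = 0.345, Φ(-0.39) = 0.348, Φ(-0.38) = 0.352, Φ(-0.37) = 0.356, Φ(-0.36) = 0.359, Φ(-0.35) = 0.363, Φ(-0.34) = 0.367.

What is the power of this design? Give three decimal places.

Power ≈ 0.359

z_β = |p₁−p₂|·√(n/[p₁q₁+p₂q₂]) − z_{α/2}
    = 0.12 · √(56/0.4896) − 1.645
    = 0.12 · 10.6948 − 1.645
    = 1.2834 − 1.645 = -0.3616 → -0.36
Power = Φ(-0.36) = 0.359.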